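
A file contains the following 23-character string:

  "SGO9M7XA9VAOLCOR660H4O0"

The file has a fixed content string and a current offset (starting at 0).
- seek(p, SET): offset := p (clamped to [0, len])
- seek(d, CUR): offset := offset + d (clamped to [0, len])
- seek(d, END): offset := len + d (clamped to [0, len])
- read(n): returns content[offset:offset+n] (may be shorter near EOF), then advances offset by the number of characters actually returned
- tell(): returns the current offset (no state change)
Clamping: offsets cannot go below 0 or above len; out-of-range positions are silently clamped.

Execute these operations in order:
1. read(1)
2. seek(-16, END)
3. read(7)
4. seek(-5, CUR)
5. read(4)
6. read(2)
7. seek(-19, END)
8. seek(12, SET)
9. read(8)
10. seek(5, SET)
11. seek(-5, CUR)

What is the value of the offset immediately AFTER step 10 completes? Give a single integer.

Answer: 5

Derivation:
After 1 (read(1)): returned 'S', offset=1
After 2 (seek(-16, END)): offset=7
After 3 (read(7)): returned 'A9VAOLC', offset=14
After 4 (seek(-5, CUR)): offset=9
After 5 (read(4)): returned 'VAOL', offset=13
After 6 (read(2)): returned 'CO', offset=15
After 7 (seek(-19, END)): offset=4
After 8 (seek(12, SET)): offset=12
After 9 (read(8)): returned 'LCOR660H', offset=20
After 10 (seek(5, SET)): offset=5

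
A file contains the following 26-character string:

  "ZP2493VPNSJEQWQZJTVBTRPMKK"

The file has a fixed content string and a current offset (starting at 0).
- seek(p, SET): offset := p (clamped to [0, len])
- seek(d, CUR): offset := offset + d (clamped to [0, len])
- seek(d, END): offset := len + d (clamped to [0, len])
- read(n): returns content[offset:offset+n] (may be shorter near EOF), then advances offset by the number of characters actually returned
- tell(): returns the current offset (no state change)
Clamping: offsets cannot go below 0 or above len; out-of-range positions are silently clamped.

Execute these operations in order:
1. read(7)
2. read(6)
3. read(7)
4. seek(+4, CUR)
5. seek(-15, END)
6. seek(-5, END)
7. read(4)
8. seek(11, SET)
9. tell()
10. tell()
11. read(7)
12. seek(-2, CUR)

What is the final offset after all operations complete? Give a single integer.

After 1 (read(7)): returned 'ZP2493V', offset=7
After 2 (read(6)): returned 'PNSJEQ', offset=13
After 3 (read(7)): returned 'WQZJTVB', offset=20
After 4 (seek(+4, CUR)): offset=24
After 5 (seek(-15, END)): offset=11
After 6 (seek(-5, END)): offset=21
After 7 (read(4)): returned 'RPMK', offset=25
After 8 (seek(11, SET)): offset=11
After 9 (tell()): offset=11
After 10 (tell()): offset=11
After 11 (read(7)): returned 'EQWQZJT', offset=18
After 12 (seek(-2, CUR)): offset=16

Answer: 16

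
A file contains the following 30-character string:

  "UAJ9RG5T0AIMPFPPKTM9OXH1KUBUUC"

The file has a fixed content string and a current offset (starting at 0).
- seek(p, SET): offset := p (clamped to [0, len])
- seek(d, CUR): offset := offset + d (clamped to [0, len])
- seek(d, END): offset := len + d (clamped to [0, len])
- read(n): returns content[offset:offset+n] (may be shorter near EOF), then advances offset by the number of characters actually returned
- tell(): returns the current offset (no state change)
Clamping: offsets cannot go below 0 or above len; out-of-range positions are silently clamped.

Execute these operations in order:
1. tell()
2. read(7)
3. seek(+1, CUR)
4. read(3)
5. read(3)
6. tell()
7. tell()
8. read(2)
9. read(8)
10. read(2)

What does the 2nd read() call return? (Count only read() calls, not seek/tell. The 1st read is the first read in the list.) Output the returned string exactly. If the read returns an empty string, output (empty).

Answer: 0AI

Derivation:
After 1 (tell()): offset=0
After 2 (read(7)): returned 'UAJ9RG5', offset=7
After 3 (seek(+1, CUR)): offset=8
After 4 (read(3)): returned '0AI', offset=11
After 5 (read(3)): returned 'MPF', offset=14
After 6 (tell()): offset=14
After 7 (tell()): offset=14
After 8 (read(2)): returned 'PP', offset=16
After 9 (read(8)): returned 'KTM9OXH1', offset=24
After 10 (read(2)): returned 'KU', offset=26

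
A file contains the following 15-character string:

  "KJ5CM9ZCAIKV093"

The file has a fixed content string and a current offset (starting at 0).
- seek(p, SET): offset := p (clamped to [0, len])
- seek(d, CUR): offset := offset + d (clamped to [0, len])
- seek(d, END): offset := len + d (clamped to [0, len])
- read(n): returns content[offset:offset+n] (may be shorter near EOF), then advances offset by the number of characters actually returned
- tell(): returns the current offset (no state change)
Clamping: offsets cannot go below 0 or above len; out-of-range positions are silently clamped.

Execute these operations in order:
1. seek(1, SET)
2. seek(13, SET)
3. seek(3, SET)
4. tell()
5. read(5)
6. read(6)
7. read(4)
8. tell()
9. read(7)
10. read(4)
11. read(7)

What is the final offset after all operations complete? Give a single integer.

After 1 (seek(1, SET)): offset=1
After 2 (seek(13, SET)): offset=13
After 3 (seek(3, SET)): offset=3
After 4 (tell()): offset=3
After 5 (read(5)): returned 'CM9ZC', offset=8
After 6 (read(6)): returned 'AIKV09', offset=14
After 7 (read(4)): returned '3', offset=15
After 8 (tell()): offset=15
After 9 (read(7)): returned '', offset=15
After 10 (read(4)): returned '', offset=15
After 11 (read(7)): returned '', offset=15

Answer: 15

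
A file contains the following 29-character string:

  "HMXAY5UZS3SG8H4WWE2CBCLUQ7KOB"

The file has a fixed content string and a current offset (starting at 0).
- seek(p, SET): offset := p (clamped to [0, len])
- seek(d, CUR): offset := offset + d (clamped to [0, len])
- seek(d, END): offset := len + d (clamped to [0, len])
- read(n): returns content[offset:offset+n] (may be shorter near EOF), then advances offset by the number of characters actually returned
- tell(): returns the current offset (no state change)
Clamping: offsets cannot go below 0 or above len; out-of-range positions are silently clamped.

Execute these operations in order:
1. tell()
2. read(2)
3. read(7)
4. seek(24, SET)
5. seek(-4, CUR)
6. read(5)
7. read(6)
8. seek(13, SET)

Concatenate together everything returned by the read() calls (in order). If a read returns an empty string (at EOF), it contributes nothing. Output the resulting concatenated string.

After 1 (tell()): offset=0
After 2 (read(2)): returned 'HM', offset=2
After 3 (read(7)): returned 'XAY5UZS', offset=9
After 4 (seek(24, SET)): offset=24
After 5 (seek(-4, CUR)): offset=20
After 6 (read(5)): returned 'BCLUQ', offset=25
After 7 (read(6)): returned '7KOB', offset=29
After 8 (seek(13, SET)): offset=13

Answer: HMXAY5UZSBCLUQ7KOB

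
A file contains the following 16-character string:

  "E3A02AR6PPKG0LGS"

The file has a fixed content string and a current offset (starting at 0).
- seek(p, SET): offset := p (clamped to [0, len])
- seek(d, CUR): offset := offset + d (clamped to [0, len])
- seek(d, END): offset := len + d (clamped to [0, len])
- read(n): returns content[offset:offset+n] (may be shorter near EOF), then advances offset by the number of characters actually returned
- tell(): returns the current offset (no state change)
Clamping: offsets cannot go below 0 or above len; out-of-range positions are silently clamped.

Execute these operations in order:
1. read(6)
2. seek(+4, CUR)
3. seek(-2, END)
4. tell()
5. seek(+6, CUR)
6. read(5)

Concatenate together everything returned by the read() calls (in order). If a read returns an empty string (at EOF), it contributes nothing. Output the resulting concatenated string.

Answer: E3A02A

Derivation:
After 1 (read(6)): returned 'E3A02A', offset=6
After 2 (seek(+4, CUR)): offset=10
After 3 (seek(-2, END)): offset=14
After 4 (tell()): offset=14
After 5 (seek(+6, CUR)): offset=16
After 6 (read(5)): returned '', offset=16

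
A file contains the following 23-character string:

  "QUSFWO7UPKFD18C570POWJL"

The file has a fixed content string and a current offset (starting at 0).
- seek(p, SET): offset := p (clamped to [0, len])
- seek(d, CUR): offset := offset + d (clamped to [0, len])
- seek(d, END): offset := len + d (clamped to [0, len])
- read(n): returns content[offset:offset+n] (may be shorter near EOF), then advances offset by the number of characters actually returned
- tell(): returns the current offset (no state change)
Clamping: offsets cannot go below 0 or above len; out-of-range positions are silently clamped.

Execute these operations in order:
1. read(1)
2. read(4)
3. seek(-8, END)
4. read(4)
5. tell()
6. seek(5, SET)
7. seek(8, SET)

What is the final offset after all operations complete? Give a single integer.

After 1 (read(1)): returned 'Q', offset=1
After 2 (read(4)): returned 'USFW', offset=5
After 3 (seek(-8, END)): offset=15
After 4 (read(4)): returned '570P', offset=19
After 5 (tell()): offset=19
After 6 (seek(5, SET)): offset=5
After 7 (seek(8, SET)): offset=8

Answer: 8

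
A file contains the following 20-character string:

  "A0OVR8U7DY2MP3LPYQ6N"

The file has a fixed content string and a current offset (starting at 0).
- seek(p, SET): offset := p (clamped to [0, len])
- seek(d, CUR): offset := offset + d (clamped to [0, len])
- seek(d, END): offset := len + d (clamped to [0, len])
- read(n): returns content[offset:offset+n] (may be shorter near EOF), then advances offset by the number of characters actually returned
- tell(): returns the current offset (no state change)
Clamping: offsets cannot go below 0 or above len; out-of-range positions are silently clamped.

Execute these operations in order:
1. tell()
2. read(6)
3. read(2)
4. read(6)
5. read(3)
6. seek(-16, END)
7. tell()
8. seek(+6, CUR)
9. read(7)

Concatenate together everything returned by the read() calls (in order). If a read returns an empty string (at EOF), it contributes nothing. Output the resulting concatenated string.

After 1 (tell()): offset=0
After 2 (read(6)): returned 'A0OVR8', offset=6
After 3 (read(2)): returned 'U7', offset=8
After 4 (read(6)): returned 'DY2MP3', offset=14
After 5 (read(3)): returned 'LPY', offset=17
After 6 (seek(-16, END)): offset=4
After 7 (tell()): offset=4
After 8 (seek(+6, CUR)): offset=10
After 9 (read(7)): returned '2MP3LPY', offset=17

Answer: A0OVR8U7DY2MP3LPY2MP3LPY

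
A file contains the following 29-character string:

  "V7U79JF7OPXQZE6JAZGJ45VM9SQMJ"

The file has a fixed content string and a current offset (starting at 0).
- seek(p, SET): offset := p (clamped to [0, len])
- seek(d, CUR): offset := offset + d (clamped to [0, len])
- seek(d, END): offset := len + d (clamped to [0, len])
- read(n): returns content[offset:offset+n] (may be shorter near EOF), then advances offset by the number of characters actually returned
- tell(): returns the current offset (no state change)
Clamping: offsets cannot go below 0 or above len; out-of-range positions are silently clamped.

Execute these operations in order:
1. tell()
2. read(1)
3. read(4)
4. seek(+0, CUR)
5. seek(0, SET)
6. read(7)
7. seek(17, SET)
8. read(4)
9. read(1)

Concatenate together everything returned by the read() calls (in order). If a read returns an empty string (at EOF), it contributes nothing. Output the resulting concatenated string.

Answer: V7U79V7U79JFZGJ45

Derivation:
After 1 (tell()): offset=0
After 2 (read(1)): returned 'V', offset=1
After 3 (read(4)): returned '7U79', offset=5
After 4 (seek(+0, CUR)): offset=5
After 5 (seek(0, SET)): offset=0
After 6 (read(7)): returned 'V7U79JF', offset=7
After 7 (seek(17, SET)): offset=17
After 8 (read(4)): returned 'ZGJ4', offset=21
After 9 (read(1)): returned '5', offset=22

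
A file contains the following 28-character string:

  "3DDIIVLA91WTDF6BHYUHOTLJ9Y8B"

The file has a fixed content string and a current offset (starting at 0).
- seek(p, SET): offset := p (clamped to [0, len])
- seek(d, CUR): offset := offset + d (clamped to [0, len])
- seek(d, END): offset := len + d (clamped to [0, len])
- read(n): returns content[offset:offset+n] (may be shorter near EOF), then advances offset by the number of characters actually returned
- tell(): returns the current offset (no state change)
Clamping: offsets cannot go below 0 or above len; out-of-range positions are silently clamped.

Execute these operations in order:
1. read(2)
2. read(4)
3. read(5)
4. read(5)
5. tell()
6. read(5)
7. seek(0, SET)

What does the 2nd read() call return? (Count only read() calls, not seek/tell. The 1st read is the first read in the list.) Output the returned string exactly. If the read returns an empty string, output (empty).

Answer: DIIV

Derivation:
After 1 (read(2)): returned '3D', offset=2
After 2 (read(4)): returned 'DIIV', offset=6
After 3 (read(5)): returned 'LA91W', offset=11
After 4 (read(5)): returned 'TDF6B', offset=16
After 5 (tell()): offset=16
After 6 (read(5)): returned 'HYUHO', offset=21
After 7 (seek(0, SET)): offset=0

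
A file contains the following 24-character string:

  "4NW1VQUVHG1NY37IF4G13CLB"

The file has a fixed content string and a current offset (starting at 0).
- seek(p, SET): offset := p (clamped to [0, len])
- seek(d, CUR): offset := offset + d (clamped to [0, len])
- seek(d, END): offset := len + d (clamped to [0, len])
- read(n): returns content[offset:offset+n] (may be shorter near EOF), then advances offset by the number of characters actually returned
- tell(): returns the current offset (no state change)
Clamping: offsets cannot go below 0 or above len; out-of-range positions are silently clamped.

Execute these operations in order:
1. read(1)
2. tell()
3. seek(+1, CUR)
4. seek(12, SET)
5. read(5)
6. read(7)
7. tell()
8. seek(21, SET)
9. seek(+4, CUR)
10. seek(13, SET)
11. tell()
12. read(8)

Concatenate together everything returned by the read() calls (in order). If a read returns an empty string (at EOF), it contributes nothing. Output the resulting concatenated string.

Answer: 4Y37IF4G13CLB37IF4G13

Derivation:
After 1 (read(1)): returned '4', offset=1
After 2 (tell()): offset=1
After 3 (seek(+1, CUR)): offset=2
After 4 (seek(12, SET)): offset=12
After 5 (read(5)): returned 'Y37IF', offset=17
After 6 (read(7)): returned '4G13CLB', offset=24
After 7 (tell()): offset=24
After 8 (seek(21, SET)): offset=21
After 9 (seek(+4, CUR)): offset=24
After 10 (seek(13, SET)): offset=13
After 11 (tell()): offset=13
After 12 (read(8)): returned '37IF4G13', offset=21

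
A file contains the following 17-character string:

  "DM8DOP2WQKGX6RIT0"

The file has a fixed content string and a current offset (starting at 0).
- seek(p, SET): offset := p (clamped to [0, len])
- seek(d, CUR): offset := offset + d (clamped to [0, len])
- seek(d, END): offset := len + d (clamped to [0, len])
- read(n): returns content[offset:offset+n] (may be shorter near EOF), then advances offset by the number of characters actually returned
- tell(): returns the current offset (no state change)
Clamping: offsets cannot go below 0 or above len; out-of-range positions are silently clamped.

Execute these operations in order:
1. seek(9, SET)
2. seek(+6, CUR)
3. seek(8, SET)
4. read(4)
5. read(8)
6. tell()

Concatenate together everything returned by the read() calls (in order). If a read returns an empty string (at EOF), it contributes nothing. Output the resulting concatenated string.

After 1 (seek(9, SET)): offset=9
After 2 (seek(+6, CUR)): offset=15
After 3 (seek(8, SET)): offset=8
After 4 (read(4)): returned 'QKGX', offset=12
After 5 (read(8)): returned '6RIT0', offset=17
After 6 (tell()): offset=17

Answer: QKGX6RIT0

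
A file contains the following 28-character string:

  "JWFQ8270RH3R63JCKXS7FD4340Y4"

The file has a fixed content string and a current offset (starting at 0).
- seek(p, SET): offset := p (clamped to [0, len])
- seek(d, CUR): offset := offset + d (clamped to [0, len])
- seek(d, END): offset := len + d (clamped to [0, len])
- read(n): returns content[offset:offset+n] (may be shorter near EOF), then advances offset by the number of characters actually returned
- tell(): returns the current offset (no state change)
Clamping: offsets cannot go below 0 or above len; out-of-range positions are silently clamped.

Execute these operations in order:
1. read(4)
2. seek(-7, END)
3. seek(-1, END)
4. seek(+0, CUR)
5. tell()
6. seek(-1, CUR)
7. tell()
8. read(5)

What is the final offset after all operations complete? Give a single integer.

After 1 (read(4)): returned 'JWFQ', offset=4
After 2 (seek(-7, END)): offset=21
After 3 (seek(-1, END)): offset=27
After 4 (seek(+0, CUR)): offset=27
After 5 (tell()): offset=27
After 6 (seek(-1, CUR)): offset=26
After 7 (tell()): offset=26
After 8 (read(5)): returned 'Y4', offset=28

Answer: 28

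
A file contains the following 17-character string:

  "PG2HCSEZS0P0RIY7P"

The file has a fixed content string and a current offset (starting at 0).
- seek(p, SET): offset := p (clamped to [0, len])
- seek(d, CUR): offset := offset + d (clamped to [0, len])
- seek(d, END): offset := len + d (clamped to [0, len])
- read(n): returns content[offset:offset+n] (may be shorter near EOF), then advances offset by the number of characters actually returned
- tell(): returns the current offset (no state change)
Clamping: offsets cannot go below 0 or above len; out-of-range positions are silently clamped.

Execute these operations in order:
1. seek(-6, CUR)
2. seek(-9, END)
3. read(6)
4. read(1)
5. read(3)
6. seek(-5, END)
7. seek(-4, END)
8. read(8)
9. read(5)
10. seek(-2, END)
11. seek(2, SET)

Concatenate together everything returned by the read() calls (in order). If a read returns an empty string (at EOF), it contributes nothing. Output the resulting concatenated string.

After 1 (seek(-6, CUR)): offset=0
After 2 (seek(-9, END)): offset=8
After 3 (read(6)): returned 'S0P0RI', offset=14
After 4 (read(1)): returned 'Y', offset=15
After 5 (read(3)): returned '7P', offset=17
After 6 (seek(-5, END)): offset=12
After 7 (seek(-4, END)): offset=13
After 8 (read(8)): returned 'IY7P', offset=17
After 9 (read(5)): returned '', offset=17
After 10 (seek(-2, END)): offset=15
After 11 (seek(2, SET)): offset=2

Answer: S0P0RIY7PIY7P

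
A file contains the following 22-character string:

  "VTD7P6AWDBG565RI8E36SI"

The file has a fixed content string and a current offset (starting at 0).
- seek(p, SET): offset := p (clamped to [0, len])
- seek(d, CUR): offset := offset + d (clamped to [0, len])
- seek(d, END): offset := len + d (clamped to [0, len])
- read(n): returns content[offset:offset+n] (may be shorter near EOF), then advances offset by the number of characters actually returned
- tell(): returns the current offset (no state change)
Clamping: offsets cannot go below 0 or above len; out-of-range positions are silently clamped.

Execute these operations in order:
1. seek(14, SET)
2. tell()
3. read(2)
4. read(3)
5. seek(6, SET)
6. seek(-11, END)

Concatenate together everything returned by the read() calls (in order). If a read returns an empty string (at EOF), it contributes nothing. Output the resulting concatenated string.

After 1 (seek(14, SET)): offset=14
After 2 (tell()): offset=14
After 3 (read(2)): returned 'RI', offset=16
After 4 (read(3)): returned '8E3', offset=19
After 5 (seek(6, SET)): offset=6
After 6 (seek(-11, END)): offset=11

Answer: RI8E3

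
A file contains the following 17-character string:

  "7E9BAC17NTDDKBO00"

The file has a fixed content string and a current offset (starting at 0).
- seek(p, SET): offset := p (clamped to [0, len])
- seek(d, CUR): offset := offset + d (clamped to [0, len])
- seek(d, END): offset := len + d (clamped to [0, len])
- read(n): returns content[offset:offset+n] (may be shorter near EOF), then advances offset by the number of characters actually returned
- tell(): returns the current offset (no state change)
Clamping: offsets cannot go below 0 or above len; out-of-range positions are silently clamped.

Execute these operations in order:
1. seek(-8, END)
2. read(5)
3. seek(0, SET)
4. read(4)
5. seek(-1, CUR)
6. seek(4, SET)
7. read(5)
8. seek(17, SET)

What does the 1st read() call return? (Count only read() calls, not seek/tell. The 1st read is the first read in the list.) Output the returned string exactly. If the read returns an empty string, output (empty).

Answer: TDDKB

Derivation:
After 1 (seek(-8, END)): offset=9
After 2 (read(5)): returned 'TDDKB', offset=14
After 3 (seek(0, SET)): offset=0
After 4 (read(4)): returned '7E9B', offset=4
After 5 (seek(-1, CUR)): offset=3
After 6 (seek(4, SET)): offset=4
After 7 (read(5)): returned 'AC17N', offset=9
After 8 (seek(17, SET)): offset=17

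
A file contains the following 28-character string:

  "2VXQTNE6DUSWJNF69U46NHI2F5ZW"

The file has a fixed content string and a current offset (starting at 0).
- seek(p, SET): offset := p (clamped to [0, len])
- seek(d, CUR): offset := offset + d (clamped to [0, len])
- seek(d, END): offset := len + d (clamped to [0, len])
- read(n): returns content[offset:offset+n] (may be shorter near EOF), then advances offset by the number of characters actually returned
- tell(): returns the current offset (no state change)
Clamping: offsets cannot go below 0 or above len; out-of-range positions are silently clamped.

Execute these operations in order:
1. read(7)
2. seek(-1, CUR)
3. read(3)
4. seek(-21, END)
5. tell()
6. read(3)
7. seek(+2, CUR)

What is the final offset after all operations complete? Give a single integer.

After 1 (read(7)): returned '2VXQTNE', offset=7
After 2 (seek(-1, CUR)): offset=6
After 3 (read(3)): returned 'E6D', offset=9
After 4 (seek(-21, END)): offset=7
After 5 (tell()): offset=7
After 6 (read(3)): returned '6DU', offset=10
After 7 (seek(+2, CUR)): offset=12

Answer: 12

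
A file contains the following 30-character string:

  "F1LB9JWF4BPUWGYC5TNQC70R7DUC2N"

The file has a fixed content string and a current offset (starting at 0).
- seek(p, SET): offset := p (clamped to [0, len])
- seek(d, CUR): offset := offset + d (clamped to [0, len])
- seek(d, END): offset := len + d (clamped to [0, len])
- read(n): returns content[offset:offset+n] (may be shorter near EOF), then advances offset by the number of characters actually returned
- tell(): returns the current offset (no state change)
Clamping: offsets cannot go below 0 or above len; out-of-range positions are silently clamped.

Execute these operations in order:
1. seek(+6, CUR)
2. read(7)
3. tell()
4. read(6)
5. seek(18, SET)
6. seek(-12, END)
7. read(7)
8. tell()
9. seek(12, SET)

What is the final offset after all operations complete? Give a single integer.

After 1 (seek(+6, CUR)): offset=6
After 2 (read(7)): returned 'WF4BPUW', offset=13
After 3 (tell()): offset=13
After 4 (read(6)): returned 'GYC5TN', offset=19
After 5 (seek(18, SET)): offset=18
After 6 (seek(-12, END)): offset=18
After 7 (read(7)): returned 'NQC70R7', offset=25
After 8 (tell()): offset=25
After 9 (seek(12, SET)): offset=12

Answer: 12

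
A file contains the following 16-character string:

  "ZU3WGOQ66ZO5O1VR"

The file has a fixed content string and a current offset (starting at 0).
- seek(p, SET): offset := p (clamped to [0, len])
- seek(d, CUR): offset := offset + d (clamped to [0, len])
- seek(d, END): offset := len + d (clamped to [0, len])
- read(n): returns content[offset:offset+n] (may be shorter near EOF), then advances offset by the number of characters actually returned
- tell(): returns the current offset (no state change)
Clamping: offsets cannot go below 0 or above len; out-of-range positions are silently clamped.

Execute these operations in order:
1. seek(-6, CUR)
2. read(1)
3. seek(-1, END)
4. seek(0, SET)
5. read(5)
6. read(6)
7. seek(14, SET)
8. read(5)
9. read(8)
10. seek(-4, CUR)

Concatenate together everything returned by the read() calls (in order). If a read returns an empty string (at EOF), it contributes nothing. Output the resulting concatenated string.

After 1 (seek(-6, CUR)): offset=0
After 2 (read(1)): returned 'Z', offset=1
After 3 (seek(-1, END)): offset=15
After 4 (seek(0, SET)): offset=0
After 5 (read(5)): returned 'ZU3WG', offset=5
After 6 (read(6)): returned 'OQ66ZO', offset=11
After 7 (seek(14, SET)): offset=14
After 8 (read(5)): returned 'VR', offset=16
After 9 (read(8)): returned '', offset=16
After 10 (seek(-4, CUR)): offset=12

Answer: ZZU3WGOQ66ZOVR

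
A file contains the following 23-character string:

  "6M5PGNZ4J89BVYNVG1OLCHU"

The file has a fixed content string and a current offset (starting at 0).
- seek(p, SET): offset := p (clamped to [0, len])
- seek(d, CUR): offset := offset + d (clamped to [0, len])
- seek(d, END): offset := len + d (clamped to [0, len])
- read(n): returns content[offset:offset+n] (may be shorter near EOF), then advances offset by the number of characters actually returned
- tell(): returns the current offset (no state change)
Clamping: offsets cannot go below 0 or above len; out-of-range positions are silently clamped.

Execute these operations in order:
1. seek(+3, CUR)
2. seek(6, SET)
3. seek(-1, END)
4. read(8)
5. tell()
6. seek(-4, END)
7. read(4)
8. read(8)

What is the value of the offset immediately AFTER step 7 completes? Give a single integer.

After 1 (seek(+3, CUR)): offset=3
After 2 (seek(6, SET)): offset=6
After 3 (seek(-1, END)): offset=22
After 4 (read(8)): returned 'U', offset=23
After 5 (tell()): offset=23
After 6 (seek(-4, END)): offset=19
After 7 (read(4)): returned 'LCHU', offset=23

Answer: 23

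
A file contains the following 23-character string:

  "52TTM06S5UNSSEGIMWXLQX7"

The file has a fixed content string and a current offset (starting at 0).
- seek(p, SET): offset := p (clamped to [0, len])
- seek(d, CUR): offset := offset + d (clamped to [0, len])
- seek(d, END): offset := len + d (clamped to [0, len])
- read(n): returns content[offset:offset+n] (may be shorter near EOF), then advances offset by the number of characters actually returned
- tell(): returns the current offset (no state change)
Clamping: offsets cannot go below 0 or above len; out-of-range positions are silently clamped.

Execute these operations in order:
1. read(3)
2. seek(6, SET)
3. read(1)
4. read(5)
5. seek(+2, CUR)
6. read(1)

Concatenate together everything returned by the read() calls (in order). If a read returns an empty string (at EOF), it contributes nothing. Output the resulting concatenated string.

After 1 (read(3)): returned '52T', offset=3
After 2 (seek(6, SET)): offset=6
After 3 (read(1)): returned '6', offset=7
After 4 (read(5)): returned 'S5UNS', offset=12
After 5 (seek(+2, CUR)): offset=14
After 6 (read(1)): returned 'G', offset=15

Answer: 52T6S5UNSG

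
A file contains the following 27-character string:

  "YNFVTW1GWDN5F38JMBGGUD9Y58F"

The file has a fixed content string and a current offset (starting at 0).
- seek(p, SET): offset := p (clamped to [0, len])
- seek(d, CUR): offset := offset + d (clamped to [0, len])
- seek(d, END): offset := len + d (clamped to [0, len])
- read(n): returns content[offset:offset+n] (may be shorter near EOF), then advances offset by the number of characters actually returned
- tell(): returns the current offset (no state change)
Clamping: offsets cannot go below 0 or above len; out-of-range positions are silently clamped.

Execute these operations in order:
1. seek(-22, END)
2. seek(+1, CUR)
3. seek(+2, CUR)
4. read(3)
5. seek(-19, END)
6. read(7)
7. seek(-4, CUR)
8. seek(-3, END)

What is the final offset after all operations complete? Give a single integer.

Answer: 24

Derivation:
After 1 (seek(-22, END)): offset=5
After 2 (seek(+1, CUR)): offset=6
After 3 (seek(+2, CUR)): offset=8
After 4 (read(3)): returned 'WDN', offset=11
After 5 (seek(-19, END)): offset=8
After 6 (read(7)): returned 'WDN5F38', offset=15
After 7 (seek(-4, CUR)): offset=11
After 8 (seek(-3, END)): offset=24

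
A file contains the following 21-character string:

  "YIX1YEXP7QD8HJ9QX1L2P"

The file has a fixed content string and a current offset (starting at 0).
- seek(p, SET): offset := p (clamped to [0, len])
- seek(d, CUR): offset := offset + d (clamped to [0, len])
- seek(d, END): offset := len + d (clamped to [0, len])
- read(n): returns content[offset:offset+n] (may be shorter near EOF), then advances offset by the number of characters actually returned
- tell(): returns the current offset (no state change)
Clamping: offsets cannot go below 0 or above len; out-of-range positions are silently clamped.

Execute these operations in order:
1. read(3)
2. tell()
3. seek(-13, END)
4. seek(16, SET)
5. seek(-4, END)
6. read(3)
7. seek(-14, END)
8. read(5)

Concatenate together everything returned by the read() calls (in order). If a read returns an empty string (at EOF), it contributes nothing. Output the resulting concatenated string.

After 1 (read(3)): returned 'YIX', offset=3
After 2 (tell()): offset=3
After 3 (seek(-13, END)): offset=8
After 4 (seek(16, SET)): offset=16
After 5 (seek(-4, END)): offset=17
After 6 (read(3)): returned '1L2', offset=20
After 7 (seek(-14, END)): offset=7
After 8 (read(5)): returned 'P7QD8', offset=12

Answer: YIX1L2P7QD8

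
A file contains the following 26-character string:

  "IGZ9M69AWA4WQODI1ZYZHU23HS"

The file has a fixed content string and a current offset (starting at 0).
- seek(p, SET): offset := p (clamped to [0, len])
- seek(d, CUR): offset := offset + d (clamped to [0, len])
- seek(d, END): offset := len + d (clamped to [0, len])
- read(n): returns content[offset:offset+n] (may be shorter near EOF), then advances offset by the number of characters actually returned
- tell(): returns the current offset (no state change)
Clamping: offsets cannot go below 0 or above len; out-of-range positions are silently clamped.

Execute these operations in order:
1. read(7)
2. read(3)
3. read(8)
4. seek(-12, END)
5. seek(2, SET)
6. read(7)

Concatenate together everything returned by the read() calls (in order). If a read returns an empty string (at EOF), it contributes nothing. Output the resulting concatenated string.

After 1 (read(7)): returned 'IGZ9M69', offset=7
After 2 (read(3)): returned 'AWA', offset=10
After 3 (read(8)): returned '4WQODI1Z', offset=18
After 4 (seek(-12, END)): offset=14
After 5 (seek(2, SET)): offset=2
After 6 (read(7)): returned 'Z9M69AW', offset=9

Answer: IGZ9M69AWA4WQODI1ZZ9M69AW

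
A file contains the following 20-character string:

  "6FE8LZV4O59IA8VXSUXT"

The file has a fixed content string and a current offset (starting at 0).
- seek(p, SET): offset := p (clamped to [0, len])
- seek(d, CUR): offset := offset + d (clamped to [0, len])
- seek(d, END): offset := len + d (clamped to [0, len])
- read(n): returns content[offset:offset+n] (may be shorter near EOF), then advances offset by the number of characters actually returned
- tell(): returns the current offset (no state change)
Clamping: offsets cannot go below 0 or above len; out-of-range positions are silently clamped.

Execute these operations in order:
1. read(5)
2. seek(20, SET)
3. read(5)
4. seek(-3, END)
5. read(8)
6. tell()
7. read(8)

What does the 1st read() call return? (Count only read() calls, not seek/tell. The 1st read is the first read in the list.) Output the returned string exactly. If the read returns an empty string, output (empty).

Answer: 6FE8L

Derivation:
After 1 (read(5)): returned '6FE8L', offset=5
After 2 (seek(20, SET)): offset=20
After 3 (read(5)): returned '', offset=20
After 4 (seek(-3, END)): offset=17
After 5 (read(8)): returned 'UXT', offset=20
After 6 (tell()): offset=20
After 7 (read(8)): returned '', offset=20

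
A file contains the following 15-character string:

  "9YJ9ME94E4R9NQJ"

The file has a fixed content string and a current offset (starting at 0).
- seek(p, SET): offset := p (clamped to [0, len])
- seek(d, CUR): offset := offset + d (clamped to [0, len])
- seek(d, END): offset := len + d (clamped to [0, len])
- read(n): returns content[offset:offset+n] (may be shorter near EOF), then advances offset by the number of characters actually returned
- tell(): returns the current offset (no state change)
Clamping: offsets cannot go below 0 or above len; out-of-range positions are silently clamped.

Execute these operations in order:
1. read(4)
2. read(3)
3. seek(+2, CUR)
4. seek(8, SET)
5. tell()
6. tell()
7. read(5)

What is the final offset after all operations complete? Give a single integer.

Answer: 13

Derivation:
After 1 (read(4)): returned '9YJ9', offset=4
After 2 (read(3)): returned 'ME9', offset=7
After 3 (seek(+2, CUR)): offset=9
After 4 (seek(8, SET)): offset=8
After 5 (tell()): offset=8
After 6 (tell()): offset=8
After 7 (read(5)): returned 'E4R9N', offset=13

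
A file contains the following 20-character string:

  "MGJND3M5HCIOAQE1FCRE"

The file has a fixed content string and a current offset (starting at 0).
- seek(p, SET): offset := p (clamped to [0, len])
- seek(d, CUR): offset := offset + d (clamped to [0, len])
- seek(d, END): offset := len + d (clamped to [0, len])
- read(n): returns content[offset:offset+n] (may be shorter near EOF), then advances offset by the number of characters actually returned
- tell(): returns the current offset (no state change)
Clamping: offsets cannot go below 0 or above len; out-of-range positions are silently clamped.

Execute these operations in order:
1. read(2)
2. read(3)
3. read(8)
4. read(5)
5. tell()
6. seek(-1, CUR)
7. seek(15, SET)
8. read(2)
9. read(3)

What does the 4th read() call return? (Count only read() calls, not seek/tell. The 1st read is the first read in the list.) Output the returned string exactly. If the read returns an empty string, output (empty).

Answer: QE1FC

Derivation:
After 1 (read(2)): returned 'MG', offset=2
After 2 (read(3)): returned 'JND', offset=5
After 3 (read(8)): returned '3M5HCIOA', offset=13
After 4 (read(5)): returned 'QE1FC', offset=18
After 5 (tell()): offset=18
After 6 (seek(-1, CUR)): offset=17
After 7 (seek(15, SET)): offset=15
After 8 (read(2)): returned '1F', offset=17
After 9 (read(3)): returned 'CRE', offset=20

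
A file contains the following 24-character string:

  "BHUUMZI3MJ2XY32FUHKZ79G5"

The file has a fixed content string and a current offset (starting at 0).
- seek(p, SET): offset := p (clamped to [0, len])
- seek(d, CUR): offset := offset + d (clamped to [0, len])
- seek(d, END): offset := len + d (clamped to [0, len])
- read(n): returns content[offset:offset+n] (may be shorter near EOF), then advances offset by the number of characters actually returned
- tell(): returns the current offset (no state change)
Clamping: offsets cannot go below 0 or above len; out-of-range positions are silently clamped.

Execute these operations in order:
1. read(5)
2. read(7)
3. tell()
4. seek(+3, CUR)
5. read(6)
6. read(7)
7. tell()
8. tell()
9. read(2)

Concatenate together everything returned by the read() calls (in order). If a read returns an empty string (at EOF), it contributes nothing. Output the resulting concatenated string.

Answer: BHUUMZI3MJ2XFUHKZ79G5

Derivation:
After 1 (read(5)): returned 'BHUUM', offset=5
After 2 (read(7)): returned 'ZI3MJ2X', offset=12
After 3 (tell()): offset=12
After 4 (seek(+3, CUR)): offset=15
After 5 (read(6)): returned 'FUHKZ7', offset=21
After 6 (read(7)): returned '9G5', offset=24
After 7 (tell()): offset=24
After 8 (tell()): offset=24
After 9 (read(2)): returned '', offset=24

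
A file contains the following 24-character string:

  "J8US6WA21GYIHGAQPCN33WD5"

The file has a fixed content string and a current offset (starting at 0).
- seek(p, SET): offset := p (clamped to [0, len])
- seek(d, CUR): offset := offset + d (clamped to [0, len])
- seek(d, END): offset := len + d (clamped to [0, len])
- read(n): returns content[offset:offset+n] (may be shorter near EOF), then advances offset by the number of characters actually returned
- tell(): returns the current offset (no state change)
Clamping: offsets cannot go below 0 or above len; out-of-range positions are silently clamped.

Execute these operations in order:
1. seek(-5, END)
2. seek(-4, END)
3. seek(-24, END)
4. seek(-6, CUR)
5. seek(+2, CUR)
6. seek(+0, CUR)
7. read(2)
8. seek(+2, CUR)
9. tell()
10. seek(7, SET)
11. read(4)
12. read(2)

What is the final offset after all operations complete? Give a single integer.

After 1 (seek(-5, END)): offset=19
After 2 (seek(-4, END)): offset=20
After 3 (seek(-24, END)): offset=0
After 4 (seek(-6, CUR)): offset=0
After 5 (seek(+2, CUR)): offset=2
After 6 (seek(+0, CUR)): offset=2
After 7 (read(2)): returned 'US', offset=4
After 8 (seek(+2, CUR)): offset=6
After 9 (tell()): offset=6
After 10 (seek(7, SET)): offset=7
After 11 (read(4)): returned '21GY', offset=11
After 12 (read(2)): returned 'IH', offset=13

Answer: 13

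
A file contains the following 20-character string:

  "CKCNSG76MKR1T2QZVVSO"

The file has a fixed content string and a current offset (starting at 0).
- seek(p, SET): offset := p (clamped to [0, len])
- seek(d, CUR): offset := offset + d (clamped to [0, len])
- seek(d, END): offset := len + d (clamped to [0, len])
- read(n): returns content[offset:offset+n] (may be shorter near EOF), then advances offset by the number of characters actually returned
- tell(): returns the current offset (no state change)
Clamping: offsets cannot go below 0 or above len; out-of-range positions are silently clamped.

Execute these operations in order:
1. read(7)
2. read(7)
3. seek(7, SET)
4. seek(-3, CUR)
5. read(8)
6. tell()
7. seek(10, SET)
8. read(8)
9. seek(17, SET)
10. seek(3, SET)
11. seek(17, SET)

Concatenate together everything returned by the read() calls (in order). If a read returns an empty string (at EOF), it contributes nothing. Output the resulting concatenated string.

Answer: CKCNSG76MKR1T2SG76MKR1R1T2QZVV

Derivation:
After 1 (read(7)): returned 'CKCNSG7', offset=7
After 2 (read(7)): returned '6MKR1T2', offset=14
After 3 (seek(7, SET)): offset=7
After 4 (seek(-3, CUR)): offset=4
After 5 (read(8)): returned 'SG76MKR1', offset=12
After 6 (tell()): offset=12
After 7 (seek(10, SET)): offset=10
After 8 (read(8)): returned 'R1T2QZVV', offset=18
After 9 (seek(17, SET)): offset=17
After 10 (seek(3, SET)): offset=3
After 11 (seek(17, SET)): offset=17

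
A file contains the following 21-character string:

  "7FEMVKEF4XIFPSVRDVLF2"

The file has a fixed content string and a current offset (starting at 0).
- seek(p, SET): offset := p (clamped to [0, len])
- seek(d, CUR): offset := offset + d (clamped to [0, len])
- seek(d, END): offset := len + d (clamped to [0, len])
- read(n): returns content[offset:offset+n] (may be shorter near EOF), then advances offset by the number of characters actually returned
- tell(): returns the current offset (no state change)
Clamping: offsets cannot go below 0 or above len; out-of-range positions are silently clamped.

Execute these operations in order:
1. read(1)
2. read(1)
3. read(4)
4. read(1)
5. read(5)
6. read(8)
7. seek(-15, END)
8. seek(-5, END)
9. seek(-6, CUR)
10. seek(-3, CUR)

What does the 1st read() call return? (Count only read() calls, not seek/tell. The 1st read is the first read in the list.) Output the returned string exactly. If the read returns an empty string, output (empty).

Answer: 7

Derivation:
After 1 (read(1)): returned '7', offset=1
After 2 (read(1)): returned 'F', offset=2
After 3 (read(4)): returned 'EMVK', offset=6
After 4 (read(1)): returned 'E', offset=7
After 5 (read(5)): returned 'F4XIF', offset=12
After 6 (read(8)): returned 'PSVRDVLF', offset=20
After 7 (seek(-15, END)): offset=6
After 8 (seek(-5, END)): offset=16
After 9 (seek(-6, CUR)): offset=10
After 10 (seek(-3, CUR)): offset=7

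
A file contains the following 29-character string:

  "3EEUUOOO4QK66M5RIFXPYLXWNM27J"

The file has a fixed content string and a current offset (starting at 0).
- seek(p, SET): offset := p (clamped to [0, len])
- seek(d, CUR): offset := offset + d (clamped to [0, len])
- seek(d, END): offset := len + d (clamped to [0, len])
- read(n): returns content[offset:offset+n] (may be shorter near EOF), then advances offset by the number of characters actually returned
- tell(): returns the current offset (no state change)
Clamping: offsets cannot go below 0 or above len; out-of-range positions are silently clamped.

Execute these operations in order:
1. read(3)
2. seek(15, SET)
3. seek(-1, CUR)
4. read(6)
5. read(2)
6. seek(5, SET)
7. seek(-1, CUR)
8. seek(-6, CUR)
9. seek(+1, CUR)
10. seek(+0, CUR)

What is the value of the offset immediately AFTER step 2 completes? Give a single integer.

After 1 (read(3)): returned '3EE', offset=3
After 2 (seek(15, SET)): offset=15

Answer: 15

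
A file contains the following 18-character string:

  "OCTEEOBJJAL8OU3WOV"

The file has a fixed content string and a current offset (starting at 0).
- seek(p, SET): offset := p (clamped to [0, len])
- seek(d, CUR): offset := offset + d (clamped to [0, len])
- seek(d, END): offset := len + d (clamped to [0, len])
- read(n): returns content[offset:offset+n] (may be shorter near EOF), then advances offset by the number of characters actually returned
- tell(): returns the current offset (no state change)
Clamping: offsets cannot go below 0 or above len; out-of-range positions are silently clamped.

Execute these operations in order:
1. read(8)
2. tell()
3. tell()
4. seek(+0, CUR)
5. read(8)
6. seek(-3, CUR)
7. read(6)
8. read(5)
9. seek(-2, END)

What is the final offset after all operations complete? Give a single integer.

After 1 (read(8)): returned 'OCTEEOBJ', offset=8
After 2 (tell()): offset=8
After 3 (tell()): offset=8
After 4 (seek(+0, CUR)): offset=8
After 5 (read(8)): returned 'JAL8OU3W', offset=16
After 6 (seek(-3, CUR)): offset=13
After 7 (read(6)): returned 'U3WOV', offset=18
After 8 (read(5)): returned '', offset=18
After 9 (seek(-2, END)): offset=16

Answer: 16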